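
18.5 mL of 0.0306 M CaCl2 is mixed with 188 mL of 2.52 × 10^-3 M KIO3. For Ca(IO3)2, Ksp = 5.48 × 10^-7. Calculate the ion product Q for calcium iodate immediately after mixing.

Q ≈ 1.44 × 10^-8

Total volume = 18.5 + 188 = 206.5 mL.
[Ca^2+] = 3.06 x 10^-2 × (18.5/206.5) = 2.741 x 10^-3 M
[IO3^-] = 2.52 × 10^-3 × (188/206.5) = 2.294 × 10^-3 M
Ca(IO3)2(s) <=> Ca^2+ + 2 IO3^-, so Q = [Ca^2+][IO3^-]^2
Q = (2.741 × 10^-3)(2.294 × 10^-3)^2 = 1.44 x 10^-8
Q < Ksp, so no precipitate of Ca(IO3)2 forms.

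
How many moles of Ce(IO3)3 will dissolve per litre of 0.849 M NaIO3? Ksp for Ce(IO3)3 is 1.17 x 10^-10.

s = 1.91e-10 M

Ce(IO3)3(s) <=> Ce^3+ + 3 IO3^-
Ksp = [Ce^3+][IO3^-]^3
If s mol/L dissolves here, [Ce^3+] = s, [IO3^-] = 0.849 + 3s ≈ 0.849 (Ksp is small, so little additional dissolves).
Ksp ≈ s × (0.849)^3
s = 1.91 × 10^-10 M
Check: 3s = 5.7 × 10^-10 ≪ 0.849, so the approximation is valid.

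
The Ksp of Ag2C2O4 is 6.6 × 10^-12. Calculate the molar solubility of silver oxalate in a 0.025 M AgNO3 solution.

Ag2C2O4(s) ⇌ 2 Ag^+(aq) + C2O4^2-(aq)
Ksp = [Ag^+]^2[C2O4^2-]
If s mol/L dissolves here, [Ag^+] = 0.025 + 2s ≈ 0.025, [C2O4^2-] = s (Ksp is small, so little additional dissolves).
Ksp ≈ (0.025)^2 × s
s = 1.1 x 10^-8 M
Check: 2s = 2.1 × 10^-8 ≪ 0.025, so the approximation is valid.

s ≈ 1.1e-8 M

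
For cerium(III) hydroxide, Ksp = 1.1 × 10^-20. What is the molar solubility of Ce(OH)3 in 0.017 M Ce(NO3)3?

s = 2.9e-7 M

Ce(OH)3(s) ⇌ Ce^3+ + 3 OH^-
Ksp = [Ce^3+][OH^-]^3
Let s = moles of Ce(OH)3 that dissolve per litre. [Ce^3+] = 0.017 + s ≈ 0.017, [OH^-] = 3s (Ksp is small, so little additional dissolves).
Ksp ≈ 0.017 × (3s)^3
s = 2.9 x 10^-7 M
Check: s = 2.9 × 10^-7 ≪ 0.017, so the approximation is valid.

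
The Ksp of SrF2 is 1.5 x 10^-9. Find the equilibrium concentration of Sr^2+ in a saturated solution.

SrF2(s) <=> Sr^2+(aq) + 2 F^-(aq)
Ksp = [Sr^2+][F^-]^2
For each mole of SrF2 that dissolves: [Sr^2+] = s, [F^-] = 2s.
So Ksp = s × (2s)^2 = 4s^3
Solving, s = (1.5 x 10^-9/4)^(1/3) = 7.21 × 10^-4 M
[Sr^2+] = s = 7.2 x 10^-4 M

7.2 × 10^-4 M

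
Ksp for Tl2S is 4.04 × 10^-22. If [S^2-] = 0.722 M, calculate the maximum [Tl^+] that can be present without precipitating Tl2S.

Tl2S(s) ⇌ 2 Tl^+ + S^2-
Ksp = [Tl^+]^2[S^2-]
Precipitation begins when Q = Ksp. With [S^2-] = 0.722 M:
4.04 × 10^-22 = (0.722) × [Tl^+]^2
[Tl^+] = (4.04 × 10^-22 / 7.22 x 10^-1)^(1/2) = 2.37 x 10^-11 M

[Tl^+] = 2.37e-11 M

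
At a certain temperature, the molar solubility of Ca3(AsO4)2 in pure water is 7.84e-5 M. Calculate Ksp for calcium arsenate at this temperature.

Ksp = 3.20e-19

Ca3(AsO4)2(s) <=> 3 Ca^2+ + 2 AsO4^3-
Let s = molar solubility. Then [Ca^2+] = 3s and [AsO4^3-] = 2s.
Ksp = [Ca^2+]^3[AsO4^3-]^2
Substituting: Ksp = (3s)^3(2s)^2 = 108s^5
Ksp = 108 × (7.84 × 10^-5)^5 = 3.20 x 10^-19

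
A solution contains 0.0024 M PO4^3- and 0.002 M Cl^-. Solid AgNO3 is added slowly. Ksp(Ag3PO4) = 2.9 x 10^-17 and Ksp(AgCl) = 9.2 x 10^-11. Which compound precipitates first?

AgCl

Each salt begins to precipitate when Q = Ksp, i.e. when [Ag^+] reaches its threshold.
For Ag3PO4: 2.9 x 10^-17 = 0.0024 × [Ag^+]^3  ⇒  [Ag^+] = 2.3 x 10^-5 M.
For AgCl: 9.2 x 10^-11 = 0.002 × [Ag^+]  ⇒  [Ag^+] = 4.6 × 10^-8 M.
The salt with the lower threshold [Ag^+] precipitates first: AgCl.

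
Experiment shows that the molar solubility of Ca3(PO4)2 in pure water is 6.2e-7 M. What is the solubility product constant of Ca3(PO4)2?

Ksp ≈ 9.9 × 10^-30

Ca3(PO4)2(s) <=> 3 Ca^2+ + 2 PO4^3-
If s mol/L of Ca3(PO4)2 dissolves, [Ca^2+] = 3s and [PO4^3-] = 2s.
Ksp = [Ca^2+]^3[PO4^3-]^2
So Ksp = (3s)^3 × (2s)^2 = 108s^5
Ksp = 108 × (6.2 x 10^-7)^5 = 9.9 × 10^-30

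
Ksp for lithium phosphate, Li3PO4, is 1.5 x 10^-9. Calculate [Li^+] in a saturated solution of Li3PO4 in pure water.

Li3PO4(s) ⇌ 3 Li^+ + PO4^3-
Ksp = [Li^+]^3[PO4^3-]
If s mol/L of Li3PO4 dissolves, [Li^+] = 3s and [PO4^3-] = s.
Substituting: Ksp = (3s)^3s = 27s^4
Solving, s = (1.5 x 10^-9/27)^(1/4) = 2.73 × 10^-3 M
[Li^+] = 3s = 8.2 x 10^-3 M

[Li^+] = 8.2e-3 M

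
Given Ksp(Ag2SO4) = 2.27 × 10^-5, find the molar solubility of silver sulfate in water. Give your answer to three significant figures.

Ag2SO4(s) <=> 2 Ag^+(aq) + SO4^2-(aq)
Ksp = [Ag^+]^2[SO4^2-]
With molar solubility s: [Ag^+] = 2s, [SO4^2-] = s.
Ksp = (2s)^2s = 4s^3
Solving, s = (2.27 × 10^-5/4)^(1/3) = 1.78 x 10^-2 M

0.0178 M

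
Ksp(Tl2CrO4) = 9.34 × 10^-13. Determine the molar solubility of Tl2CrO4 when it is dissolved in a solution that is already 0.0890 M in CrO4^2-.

s = 1.62e-6 M

Tl2CrO4(s) ⇌ 2 Tl^+ + CrO4^2-
Ksp = [Tl^+]^2[CrO4^2-]
Let s = moles of Tl2CrO4 that dissolve per litre. [Tl^+] = 2s, [CrO4^2-] = 0.0890 + s ≈ 0.0890 (since the CrO4^2- already present dominates).
Ksp ≈ (2s)^2 × 0.0890
s = 1.62 × 10^-6 M
Check: s = 1.6 × 10^-6 ≪ 0.0890, so the approximation is valid.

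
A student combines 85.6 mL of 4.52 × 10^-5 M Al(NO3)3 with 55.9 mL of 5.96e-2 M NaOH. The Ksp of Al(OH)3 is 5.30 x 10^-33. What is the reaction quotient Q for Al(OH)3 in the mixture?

Q = 3.57 × 10^-10

Total volume = 85.6 + 55.9 = 141.5 mL.
[Al^3+] = 4.52 × 10^-5 × (85.6/141.5) = 2.734 x 10^-5 M
[OH^-] = 5.96 x 10^-2 × (55.9/141.5) = 2.355 × 10^-2 M
Al(OH)3(s) ⇌ Al^3+(aq) + 3 OH^-(aq), so Q = [Al^3+][OH^-]^3
Q = (2.734 × 10^-5)(2.355 × 10^-2)^3 = 3.57 x 10^-10
Q > Ksp, so Al(OH)3 will precipitate.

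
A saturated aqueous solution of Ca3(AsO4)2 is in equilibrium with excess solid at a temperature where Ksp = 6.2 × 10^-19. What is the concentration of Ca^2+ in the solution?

Ca3(AsO4)2(s) <=> 3 Ca^2+(aq) + 2 AsO4^3-(aq)
Ksp = [Ca^2+]^3[AsO4^3-]^2
For each mole of Ca3(AsO4)2 that dissolves: [Ca^2+] = 3s, [AsO4^3-] = 2s.
Substituting: Ksp = (3s)^3(2s)^2 = 108s^5
s^5 = 6.2 × 10^-19 / 108, so s = 8.95 × 10^-5 M
[Ca^2+] = 3s = 2.7 × 10^-4 M

2.7e-4 M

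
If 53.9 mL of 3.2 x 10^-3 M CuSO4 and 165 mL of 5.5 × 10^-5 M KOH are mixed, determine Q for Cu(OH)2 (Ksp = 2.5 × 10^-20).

Total volume = 53.9 + 165 = 218.9 mL.
[Cu^2+] = 3.2 x 10^-3 × (53.9/218.9) = 7.88 × 10^-4 M
[OH^-] = 5.5 × 10^-5 × (165/218.9) = 4.15 × 10^-5 M
Cu(OH)2(s) <=> Cu^2+(aq) + 2 OH^-(aq), so Q = [Cu^2+][OH^-]^2
Q = (7.88 x 10^-4)(4.15 × 10^-5)^2 = 1.4 × 10^-12
Q > Ksp, so Cu(OH)2 will precipitate.

1.4e-12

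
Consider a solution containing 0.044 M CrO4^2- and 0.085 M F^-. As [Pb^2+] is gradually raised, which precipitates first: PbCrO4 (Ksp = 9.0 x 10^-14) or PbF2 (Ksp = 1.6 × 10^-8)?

Precipitation of each salt starts when its ion product equals its Ksp.
For PbCrO4: 9.0 x 10^-14 = 0.044 × [Pb^2+]  ⇒  [Pb^2+] = 2.0 × 10^-12 M.
For PbF2: 1.6 × 10^-8 = (0.085)^2 × [Pb^2+]  ⇒  [Pb^2+] = 2.2 x 10^-6 M.
The salt with the lower threshold [Pb^2+] precipitates first: PbCrO4.

PbCrO4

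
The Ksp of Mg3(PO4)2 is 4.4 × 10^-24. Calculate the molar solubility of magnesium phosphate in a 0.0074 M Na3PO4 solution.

Mg3(PO4)2(s) ⇌ 3 Mg^2+ + 2 PO4^3-
Ksp = [Mg^2+]^3[PO4^3-]^2
Let s = moles of Mg3(PO4)2 that dissolve per litre. [Mg^2+] = 3s, [PO4^3-] = 0.0074 + 2s ≈ 0.0074 (Ksp is small, so little additional dissolves).
Ksp ≈ (3s)^3 × (0.0074)^2
s = 1.4 × 10^-7 M
Check: 2s = 2.9 × 10^-7 ≪ 0.0074, so the approximation is valid.

s = 1.4 x 10^-7 M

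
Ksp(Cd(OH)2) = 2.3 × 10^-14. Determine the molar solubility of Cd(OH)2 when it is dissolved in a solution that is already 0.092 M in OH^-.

s ≈ 2.7 × 10^-12 M

Cd(OH)2(s) ⇌ Cd^2+(aq) + 2 OH^-(aq)
Ksp = [Cd^2+][OH^-]^2
If s mol/L dissolves here, [Cd^2+] = s, [OH^-] = 0.092 + 2s ≈ 0.092 (since the OH^- already present dominates).
Ksp ≈ s × (0.092)^2
s = 2.7 × 10^-12 M
Check: 2s = 5.4 × 10^-12 ≪ 0.092, so the approximation is valid.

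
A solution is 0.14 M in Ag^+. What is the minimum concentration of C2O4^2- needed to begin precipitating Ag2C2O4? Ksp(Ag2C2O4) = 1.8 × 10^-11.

Ag2C2O4(s) ⇌ 2 Ag^+ + C2O4^2-
Ksp = [Ag^+]^2[C2O4^2-]
Precipitation begins when Q = Ksp. With [Ag^+] = 0.14 M:
1.8 × 10^-11 = (0.14)^2 × [C2O4^2-]
[C2O4^2-] = (1.8 × 10^-11 / 1.96 x 10^-2) = 9.2 × 10^-10 M

9.2e-10 M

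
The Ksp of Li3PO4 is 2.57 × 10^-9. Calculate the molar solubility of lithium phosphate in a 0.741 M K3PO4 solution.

s ≈ 5.05e-4 M

Li3PO4(s) <=> 3 Li^+ + PO4^3-
Ksp = [Li^+]^3[PO4^3-]
Let s be the molar solubility in this solution. [Li^+] = 3s, [PO4^3-] = 0.741 + s ≈ 0.741 (since PO4^3- from K3PO4 dominates).
Ksp ≈ (3s)^3 × 0.741
s = 5.05 × 10^-4 M
Check: s = 5.0 x 10^-4 ≪ 0.741, so the approximation is valid.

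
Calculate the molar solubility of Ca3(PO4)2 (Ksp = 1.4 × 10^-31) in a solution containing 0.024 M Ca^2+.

5.0 × 10^-14 M

Ca3(PO4)2(s) ⇌ 3 Ca^2+ + 2 PO4^3-
Ksp = [Ca^2+]^3[PO4^3-]^2
Let s = moles of Ca3(PO4)2 that dissolve per litre. [Ca^2+] = 0.024 + 3s ≈ 0.024, [PO4^3-] = 2s (since the Ca^2+ already present dominates).
Ksp ≈ (0.024)^3 × (2s)^2
s = 5.0 × 10^-14 M
Check: 3s = 1.5 × 10^-13 ≪ 0.024, so the approximation is valid.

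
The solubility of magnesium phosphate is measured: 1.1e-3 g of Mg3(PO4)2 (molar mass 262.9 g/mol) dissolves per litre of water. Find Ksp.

Molar solubility s = (1.1 × 10^-3 g/L) / (262.9 g/mol) = 4.18 × 10^-6 M.
Mg3(PO4)2(s) <=> 3 Mg^2+ + 2 PO4^3-
For each mole of Mg3(PO4)2 that dissolves: [Mg^2+] = 3s, [PO4^3-] = 2s.
Ksp = [Mg^2+]^3[PO4^3-]^2
Ksp = (3s)^3(2s)^2 = 108s^5
Ksp = 108 × (4.18 × 10^-6)^5 = 1.4 × 10^-25

Ksp = 1.4 x 10^-25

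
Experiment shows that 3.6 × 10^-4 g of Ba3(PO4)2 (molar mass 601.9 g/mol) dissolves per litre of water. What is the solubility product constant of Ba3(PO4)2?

Molar solubility s = (3.6 × 10^-4 g/L) / (601.9 g/mol) = 5.98 x 10^-7 M.
Ba3(PO4)2(s) ⇌ 3 Ba^2+(aq) + 2 PO4^3-(aq)
For each mole of Ba3(PO4)2 that dissolves: [Ba^2+] = 3s, [PO4^3-] = 2s.
Ksp = [Ba^2+]^3[PO4^3-]^2
Substituting: Ksp = (3s)^3(2s)^2 = 108s^5
Ksp = 108 × (5.98 x 10^-7)^5 = 8.3 × 10^-30

Ksp ≈ 8.3 x 10^-30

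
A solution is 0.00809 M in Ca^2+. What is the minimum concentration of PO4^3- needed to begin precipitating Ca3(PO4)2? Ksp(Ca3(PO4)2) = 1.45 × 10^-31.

[PO4^3-] ≈ 5.23 x 10^-13 M

Ca3(PO4)2(s) <=> 3 Ca^2+(aq) + 2 PO4^3-(aq)
Ksp = [Ca^2+]^3[PO4^3-]^2
Precipitation begins when Q = Ksp. With [Ca^2+] = 0.00809 M:
1.45 × 10^-31 = (0.00809)^3 × [PO4^3-]^2
[PO4^3-] = (1.45 × 10^-31 / 5.295 × 10^-7)^(1/2) = 5.23 × 10^-13 M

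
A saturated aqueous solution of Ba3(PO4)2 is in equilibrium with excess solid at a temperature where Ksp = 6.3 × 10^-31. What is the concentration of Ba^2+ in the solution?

[Ba^2+] ≈ 1.1 × 10^-6 M

Ba3(PO4)2(s) ⇌ 3 Ba^2+(aq) + 2 PO4^3-(aq)
Ksp = [Ba^2+]^3[PO4^3-]^2
For each mole of Ba3(PO4)2 that dissolves: [Ba^2+] = 3s, [PO4^3-] = 2s.
Ksp = (3s)^3(2s)^2 = 108s^5
s^5 = 6.3 × 10^-31 / 108, so s = 3.57 × 10^-7 M
[Ba^2+] = 3s = 1.1 × 10^-6 M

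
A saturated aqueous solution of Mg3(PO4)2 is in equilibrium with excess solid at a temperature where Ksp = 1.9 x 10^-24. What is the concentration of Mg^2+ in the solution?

Mg3(PO4)2(s) <=> 3 Mg^2+(aq) + 2 PO4^3-(aq)
Ksp = [Mg^2+]^3[PO4^3-]^2
For each mole of Mg3(PO4)2 that dissolves: [Mg^2+] = 3s, [PO4^3-] = 2s.
Ksp = (3s)^3(2s)^2 = 108s^5
s^5 = 1.9 x 10^-24 / 108, so s = 7.06 × 10^-6 M
[Mg^2+] = 3s = 2.1 x 10^-5 M

[Mg^2+] = 2.1 × 10^-5 M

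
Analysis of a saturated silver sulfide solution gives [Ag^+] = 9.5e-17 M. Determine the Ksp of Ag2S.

Ksp = 4.3e-49

Ag2S(s) <=> 2 Ag^+(aq) + S^2-(aq)
Stoichiometry gives [S^2-] = (1/2)[Ag^+] = 4.75 x 10^-17 M.
Ksp = [Ag^+]^2[S^2-]
Ksp = (9.5 x 10^-17)^2 × 4.75 × 10^-17 = 4.3 × 10^-49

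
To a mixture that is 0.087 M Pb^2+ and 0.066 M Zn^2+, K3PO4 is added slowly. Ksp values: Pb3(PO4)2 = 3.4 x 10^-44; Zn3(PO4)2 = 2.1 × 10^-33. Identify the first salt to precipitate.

Pb3(PO4)2

Precipitation of each salt starts when its ion product equals its Ksp.
For Pb3(PO4)2: 3.4 x 10^-44 = (0.087)^3 × [PO4^3-]^2  ⇒  [PO4^3-] = 7.2 × 10^-21 M.
For Zn3(PO4)2: 2.1 × 10^-33 = (0.066)^3 × [PO4^3-]^2  ⇒  [PO4^3-] = 2.7 x 10^-15 M.
The salt with the lower threshold [PO4^3-] precipitates first: Pb3(PO4)2.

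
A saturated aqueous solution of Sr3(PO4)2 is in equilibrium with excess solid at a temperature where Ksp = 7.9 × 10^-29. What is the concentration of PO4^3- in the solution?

Sr3(PO4)2(s) ⇌ 3 Sr^2+ + 2 PO4^3-
Ksp = [Sr^2+]^3[PO4^3-]^2
If s mol/L of Sr3(PO4)2 dissolves, [Sr^2+] = 3s and [PO4^3-] = 2s.
Ksp = (3s)^3(2s)^2 = 108s^5
s^5 = 7.9 × 10^-29 / 108, so s = 9.39 x 10^-7 M
[PO4^3-] = 2s = 1.9 × 10^-6 M

1.9 × 10^-6 M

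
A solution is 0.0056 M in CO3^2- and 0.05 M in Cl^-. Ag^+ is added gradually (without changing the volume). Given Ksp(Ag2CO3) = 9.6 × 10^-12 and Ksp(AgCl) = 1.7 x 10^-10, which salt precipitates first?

Each salt begins to precipitate when Q = Ksp, i.e. when [Ag^+] reaches its threshold.
For Ag2CO3: 9.6 × 10^-12 = 0.0056 × [Ag^+]^2  ⇒  [Ag^+] = 4.1 x 10^-5 M.
For AgCl: 1.7 x 10^-10 = 0.05 × [Ag^+]  ⇒  [Ag^+] = 3.4 × 10^-9 M.
The salt with the lower threshold [Ag^+] precipitates first: AgCl.

AgCl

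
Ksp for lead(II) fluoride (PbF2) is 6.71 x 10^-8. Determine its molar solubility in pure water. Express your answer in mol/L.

PbF2(s) ⇌ Pb^2+ + 2 F^-
Ksp = [Pb^2+][F^-]^2
For each mole of PbF2 that dissolves: [Pb^2+] = s, [F^-] = 2s.
Ksp = s(2s)^2 = 4s^3
s^3 = 6.71 x 10^-8 / 4, so s = 2.56 × 10^-3 M

2.56e-3 M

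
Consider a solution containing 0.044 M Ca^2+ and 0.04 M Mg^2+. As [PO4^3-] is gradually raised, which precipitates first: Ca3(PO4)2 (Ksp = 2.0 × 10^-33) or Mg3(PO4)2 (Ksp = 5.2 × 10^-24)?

Precipitation of each salt starts when its ion product equals its Ksp.
For Ca3(PO4)2: 2.0 × 10^-33 = (0.044)^3 × [PO4^3-]^2  ⇒  [PO4^3-] = 4.8 × 10^-15 M.
For Mg3(PO4)2: 5.2 × 10^-24 = (0.04)^3 × [PO4^3-]^2  ⇒  [PO4^3-] = 2.9 x 10^-10 M.
The salt with the lower threshold [PO4^3-] precipitates first: Ca3(PO4)2.

Ca3(PO4)2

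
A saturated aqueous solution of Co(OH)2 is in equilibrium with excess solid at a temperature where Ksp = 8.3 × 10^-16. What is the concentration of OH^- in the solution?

1.2 x 10^-5 M

Co(OH)2(s) <=> Co^2+(aq) + 2 OH^-(aq)
Ksp = [Co^2+][OH^-]^2
Let s = molar solubility. Then [Co^2+] = s and [OH^-] = 2s.
Substituting: Ksp = s(2s)^2 = 4s^3
Solving, s = (8.3 × 10^-16/4)^(1/3) = 5.92 × 10^-6 M
[OH^-] = 2s = 1.2 × 10^-5 M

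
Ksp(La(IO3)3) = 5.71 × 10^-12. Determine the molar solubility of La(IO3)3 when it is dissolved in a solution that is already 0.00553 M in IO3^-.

La(IO3)3(s) ⇌ La^3+(aq) + 3 IO3^-(aq)
Ksp = [La^3+][IO3^-]^3
Let s be the molar solubility in this solution. [La^3+] = s, [IO3^-] = 0.00553 + 3s ≈ 0.00553 (common-ion effect: IO3^- is already 0.00553 M).
Ksp ≈ s × (0.00553)^3
s = 3.38 x 10^-5 M
Check: 3s = 1.0 × 10^-4 ≪ 0.00553, so the approximation is valid.

s = 3.38 × 10^-5 M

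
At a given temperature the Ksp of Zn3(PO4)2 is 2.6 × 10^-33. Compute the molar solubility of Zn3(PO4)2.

Zn3(PO4)2(s) <=> 3 Zn^2+ + 2 PO4^3-
Ksp = [Zn^2+]^3[PO4^3-]^2
For each mole of Zn3(PO4)2 that dissolves: [Zn^2+] = 3s, [PO4^3-] = 2s.
Substituting: Ksp = (3s)^3(2s)^2 = 108s^5
s = (2.6 × 10^-33 / 108)^(1/5) = 1.2 x 10^-7 M

s ≈ 1.2 × 10^-7 M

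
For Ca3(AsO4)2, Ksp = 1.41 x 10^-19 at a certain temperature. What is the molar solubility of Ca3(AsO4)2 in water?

6.66e-5 M

Ca3(AsO4)2(s) ⇌ 3 Ca^2+ + 2 AsO4^3-
Ksp = [Ca^2+]^3[AsO4^3-]^2
For each mole of Ca3(AsO4)2 that dissolves: [Ca^2+] = 3s, [AsO4^3-] = 2s.
Ksp = (3s)^3(2s)^2 = 108s^5
Solving, s = (1.41 x 10^-19/108)^(1/5) = 6.66 × 10^-5 M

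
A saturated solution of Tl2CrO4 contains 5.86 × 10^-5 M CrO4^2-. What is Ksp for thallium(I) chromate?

Ksp = 8.05 × 10^-13

Tl2CrO4(s) ⇌ 2 Tl^+(aq) + CrO4^2-(aq)
Stoichiometry gives [Tl^+] = (2/1)[CrO4^2-] = 1.172 x 10^-4 M.
Ksp = [Tl^+]^2[CrO4^2-]
Ksp = (1.172 x 10^-4)^2 × 5.86 × 10^-5 = 8.05 x 10^-13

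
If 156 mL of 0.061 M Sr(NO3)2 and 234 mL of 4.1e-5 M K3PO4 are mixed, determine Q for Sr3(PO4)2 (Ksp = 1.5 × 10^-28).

8.8e-15

Total volume = 156 + 234 = 390 mL.
[Sr^2+] = 6.1 x 10^-2 × (156/390) = 2.44 × 10^-2 M
[PO4^3-] = 4.1 x 10^-5 × (234/390) = 2.46 × 10^-5 M
Sr3(PO4)2(s) ⇌ 3 Sr^2+ + 2 PO4^3-, so Q = [Sr^2+]^3[PO4^3-]^2
Q = (2.44 × 10^-2)^3(2.46 × 10^-5)^2 = 8.8 x 10^-15
Q > Ksp, so Sr3(PO4)2 will precipitate.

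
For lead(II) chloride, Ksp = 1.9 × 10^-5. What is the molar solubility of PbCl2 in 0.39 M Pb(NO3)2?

PbCl2(s) ⇌ Pb^2+(aq) + 2 Cl^-(aq)
Ksp = [Pb^2+][Cl^-]^2
If s mol/L dissolves here, [Pb^2+] = 0.39 + s ≈ 0.39, [Cl^-] = 2s (common-ion effect: Pb^2+ is already 0.39 M).
Ksp ≈ 0.39 × (2s)^2
s = 3.5 x 10^-3 M
Check: s = 3.5 × 10^-3 ≪ 0.39, so the approximation is valid.

3.5e-3 M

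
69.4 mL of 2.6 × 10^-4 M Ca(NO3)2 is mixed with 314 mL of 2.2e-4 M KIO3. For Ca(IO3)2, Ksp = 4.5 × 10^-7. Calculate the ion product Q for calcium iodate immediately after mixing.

1.5 × 10^-12

Total volume = 69.4 + 314 = 383.4 mL.
[Ca^2+] = 2.6 × 10^-4 × (69.4/383.4) = 4.71 x 10^-5 M
[IO3^-] = 2.2 x 10^-4 × (314/383.4) = 1.80 x 10^-4 M
Ca(IO3)2(s) <=> Ca^2+ + 2 IO3^-, so Q = [Ca^2+][IO3^-]^2
Q = (4.71 × 10^-5)(1.80 × 10^-4)^2 = 1.5 x 10^-12
Q < Ksp, so no precipitate of Ca(IO3)2 forms.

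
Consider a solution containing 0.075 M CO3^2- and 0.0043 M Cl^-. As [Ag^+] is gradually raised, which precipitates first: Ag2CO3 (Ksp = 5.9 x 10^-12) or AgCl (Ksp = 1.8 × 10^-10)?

AgCl

Each salt begins to precipitate when Q = Ksp, i.e. when [Ag^+] reaches its threshold.
For Ag2CO3: 5.9 x 10^-12 = 0.075 × [Ag^+]^2  ⇒  [Ag^+] = 8.9 × 10^-6 M.
For AgCl: 1.8 × 10^-10 = 0.0043 × [Ag^+]  ⇒  [Ag^+] = 4.2 x 10^-8 M.
The salt with the lower threshold [Ag^+] precipitates first: AgCl.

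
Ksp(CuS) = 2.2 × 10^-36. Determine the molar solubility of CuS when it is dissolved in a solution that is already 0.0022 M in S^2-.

CuS(s) ⇌ Cu^2+(aq) + S^2-(aq)
Ksp = [Cu^2+][S^2-]
Let s = moles of CuS that dissolve per litre. [Cu^2+] = s, [S^2-] = 0.0022 + s ≈ 0.0022 (since the S^2- already present dominates).
Ksp ≈ s × 0.0022
s = 1.0 × 10^-33 M
Check: s = 1.0 × 10^-33 ≪ 0.0022, so the approximation is valid.

s = 1.0 x 10^-33 M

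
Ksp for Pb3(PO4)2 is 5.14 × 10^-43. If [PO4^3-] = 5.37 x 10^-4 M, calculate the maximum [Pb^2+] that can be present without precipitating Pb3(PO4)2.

[Pb^2+] = 1.21 × 10^-12 M

Pb3(PO4)2(s) ⇌ 3 Pb^2+(aq) + 2 PO4^3-(aq)
Ksp = [Pb^2+]^3[PO4^3-]^2
Precipitation begins when Q = Ksp. With [PO4^3-] = 5.37 x 10^-4 M:
5.14 × 10^-43 = (5.37 x 10^-4)^2 × [Pb^2+]^3
[Pb^2+] = (5.14 × 10^-43 / 2.884 × 10^-7)^(1/3) = 1.21 × 10^-12 M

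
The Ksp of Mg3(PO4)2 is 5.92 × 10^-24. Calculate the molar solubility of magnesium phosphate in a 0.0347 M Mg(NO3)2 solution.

Mg3(PO4)2(s) ⇌ 3 Mg^2+ + 2 PO4^3-
Ksp = [Mg^2+]^3[PO4^3-]^2
If s mol/L dissolves here, [Mg^2+] = 0.0347 + 3s ≈ 0.0347, [PO4^3-] = 2s (since Mg^2+ from Mg(NO3)2 dominates).
Ksp ≈ (0.0347)^3 × (2s)^2
s = 1.88 x 10^-10 M
Check: 3s = 5.6 x 10^-10 ≪ 0.0347, so the approximation is valid.

1.88 × 10^-10 M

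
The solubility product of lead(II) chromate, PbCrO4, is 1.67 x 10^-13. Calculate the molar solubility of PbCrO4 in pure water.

s = 4.09 x 10^-7 M

PbCrO4(s) ⇌ Pb^2+(aq) + CrO4^2-(aq)
Ksp = [Pb^2+][CrO4^2-]
If s mol/L of PbCrO4 dissolves, [Pb^2+] = s and [CrO4^2-] = s.
Ksp = (s)(s) = s^2
s = √(1.67 x 10^-13) = 4.09 × 10^-7 M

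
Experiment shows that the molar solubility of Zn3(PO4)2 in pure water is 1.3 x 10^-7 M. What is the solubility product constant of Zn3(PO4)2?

Ksp = 4.0 × 10^-33

Zn3(PO4)2(s) <=> 3 Zn^2+ + 2 PO4^3-
For each mole of Zn3(PO4)2 that dissolves: [Zn^2+] = 3s, [PO4^3-] = 2s.
Ksp = [Zn^2+]^3[PO4^3-]^2
So Ksp = (3s)^3 × (2s)^2 = 108s^5
Ksp = 108 × (1.3 × 10^-7)^5 = 4.0 × 10^-33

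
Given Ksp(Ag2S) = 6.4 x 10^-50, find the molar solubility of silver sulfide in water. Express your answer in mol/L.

s = 2.5e-17 M

Ag2S(s) ⇌ 2 Ag^+ + S^2-
Ksp = [Ag^+]^2[S^2-]
If s mol/L of Ag2S dissolves, [Ag^+] = 2s and [S^2-] = s.
Ksp = (2s)^2s = 4s^3
s^3 = 6.4 x 10^-50 / 4, so s = 2.5 × 10^-17 M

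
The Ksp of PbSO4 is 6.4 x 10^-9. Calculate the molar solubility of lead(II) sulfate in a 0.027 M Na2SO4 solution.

PbSO4(s) ⇌ Pb^2+ + SO4^2-
Ksp = [Pb^2+][SO4^2-]
Let s be the molar solubility in this solution. [Pb^2+] = s, [SO4^2-] = 0.027 + s ≈ 0.027 (common-ion effect: SO4^2- is already 0.027 M).
Ksp ≈ s × 0.027
s = 2.4 × 10^-7 M
Check: s = 2.4 × 10^-7 ≪ 0.027, so the approximation is valid.

s = 2.4 × 10^-7 M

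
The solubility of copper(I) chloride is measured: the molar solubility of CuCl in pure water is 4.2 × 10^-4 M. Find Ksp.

CuCl(s) ⇌ Cu^+ + Cl^-
Let s = molar solubility. Then [Cu^+] = s and [Cl^-] = s.
Ksp = [Cu^+][Cl^-]
Ksp = s × s = s^2
With s = 4.2 × 10^-4: Ksp = 1.8 × 10^-7

Ksp = 1.8 × 10^-7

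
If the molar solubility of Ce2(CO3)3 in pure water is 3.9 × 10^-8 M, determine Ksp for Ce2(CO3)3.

Ce2(CO3)3(s) ⇌ 2 Ce^3+(aq) + 3 CO3^2-(aq)
With molar solubility s: [Ce^3+] = 2s, [CO3^2-] = 3s.
Ksp = [Ce^3+]^2[CO3^2-]^3
Ksp = (2s)^2(3s)^3 = 108s^5
With s = 3.9 x 10^-8: Ksp = 9.7 × 10^-36

Ksp = 9.7e-36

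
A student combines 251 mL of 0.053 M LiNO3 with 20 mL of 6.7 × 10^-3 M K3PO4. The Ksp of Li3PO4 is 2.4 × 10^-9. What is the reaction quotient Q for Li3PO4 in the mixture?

Total volume = 251 + 20 = 271 mL.
[Li^+] = 5.3 × 10^-2 × (251/271) = 4.91 × 10^-2 M
[PO4^3-] = 6.7 x 10^-3 × (20/271) = 4.94 x 10^-4 M
Li3PO4(s) ⇌ 3 Li^+(aq) + PO4^3-(aq), so Q = [Li^+]^3[PO4^3-]
Q = (4.91 x 10^-2)^3(4.94 × 10^-4) = 5.8 × 10^-8
Q > Ksp, so Li3PO4 will precipitate.

Q ≈ 5.8 × 10^-8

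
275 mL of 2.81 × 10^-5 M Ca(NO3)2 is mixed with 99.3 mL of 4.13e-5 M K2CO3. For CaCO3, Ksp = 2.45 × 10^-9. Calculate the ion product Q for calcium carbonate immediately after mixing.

Q = 2.26 × 10^-10

Total volume = 275 + 99.3 = 374.3 mL.
[Ca^2+] = 2.81 × 10^-5 × (275/374.3) = 2.065 × 10^-5 M
[CO3^2-] = 4.13 x 10^-5 × (99.3/374.3) = 1.096 x 10^-5 M
CaCO3(s) ⇌ Ca^2+ + CO3^2-, so Q = [Ca^2+][CO3^2-]
Q = (2.065 x 10^-5)(1.096 x 10^-5) = 2.26 × 10^-10
Q < Ksp, so no precipitate of CaCO3 forms.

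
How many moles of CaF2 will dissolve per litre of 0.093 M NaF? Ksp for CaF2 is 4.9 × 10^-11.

s = 5.7 × 10^-9 M

CaF2(s) ⇌ Ca^2+(aq) + 2 F^-(aq)
Ksp = [Ca^2+][F^-]^2
Let s = moles of CaF2 that dissolve per litre. [Ca^2+] = s, [F^-] = 0.093 + 2s ≈ 0.093 (common-ion effect: F^- is already 0.093 M).
Ksp ≈ s × (0.093)^2
s = 5.7 × 10^-9 M
Check: 2s = 1.1 × 10^-8 ≪ 0.093, so the approximation is valid.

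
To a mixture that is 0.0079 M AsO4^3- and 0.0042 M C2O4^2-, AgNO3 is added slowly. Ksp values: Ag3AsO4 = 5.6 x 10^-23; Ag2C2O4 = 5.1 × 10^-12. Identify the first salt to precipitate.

Each salt begins to precipitate when Q = Ksp, i.e. when [Ag^+] reaches its threshold.
For Ag3AsO4: 5.6 x 10^-23 = 0.0079 × [Ag^+]^3  ⇒  [Ag^+] = 1.9 × 10^-7 M.
For Ag2C2O4: 5.1 × 10^-12 = 0.0042 × [Ag^+]^2  ⇒  [Ag^+] = 3.5 × 10^-5 M.
The salt with the lower threshold [Ag^+] precipitates first: Ag3AsO4.

Ag3AsO4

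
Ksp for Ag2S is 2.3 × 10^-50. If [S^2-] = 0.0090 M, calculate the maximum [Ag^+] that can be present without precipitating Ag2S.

[Ag^+] = 1.6e-24 M

Ag2S(s) ⇌ 2 Ag^+ + S^2-
Ksp = [Ag^+]^2[S^2-]
Precipitation begins when Q = Ksp. With [S^2-] = 0.0090 M:
2.3 × 10^-50 = (0.0090) × [Ag^+]^2
[Ag^+] = (2.3 × 10^-50 / 9.0 × 10^-3)^(1/2) = 1.6 × 10^-24 M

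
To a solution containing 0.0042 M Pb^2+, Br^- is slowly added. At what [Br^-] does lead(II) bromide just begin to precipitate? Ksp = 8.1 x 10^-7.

PbBr2(s) <=> Pb^2+ + 2 Br^-
Ksp = [Pb^2+][Br^-]^2
Precipitation begins when Q = Ksp. With [Pb^2+] = 0.0042 M:
8.1 x 10^-7 = (0.0042) × [Br^-]^2
[Br^-] = (8.1 x 10^-7 / 4.2 × 10^-3)^(1/2) = 1.4 x 10^-2 M

[Br^-] ≈ 0.014 M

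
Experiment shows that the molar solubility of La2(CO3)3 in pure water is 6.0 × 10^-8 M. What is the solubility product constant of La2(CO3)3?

La2(CO3)3(s) ⇌ 2 La^3+ + 3 CO3^2-
If s mol/L of La2(CO3)3 dissolves, [La^3+] = 2s and [CO3^2-] = 3s.
Ksp = [La^3+]^2[CO3^2-]^3
Ksp = (2s)^2(3s)^3 = 108s^5
With s = 6.0 x 10^-8: Ksp = 8.4 × 10^-35

Ksp = 8.4e-35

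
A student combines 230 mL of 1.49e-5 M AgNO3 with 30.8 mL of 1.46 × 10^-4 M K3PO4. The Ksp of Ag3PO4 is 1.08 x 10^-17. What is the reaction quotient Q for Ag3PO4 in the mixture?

Q ≈ 3.91e-20

Total volume = 230 + 30.8 = 260.8 mL.
[Ag^+] = 1.49 × 10^-5 × (230/260.8) = 1.314 × 10^-5 M
[PO4^3-] = 1.46 × 10^-4 × (30.8/260.8) = 1.724 × 10^-5 M
Ag3PO4(s) ⇌ 3 Ag^+ + PO4^3-, so Q = [Ag^+]^3[PO4^3-]
Q = (1.314 × 10^-5)^3(1.724 x 10^-5) = 3.91 × 10^-20
Q < Ksp, so no precipitate of Ag3PO4 forms.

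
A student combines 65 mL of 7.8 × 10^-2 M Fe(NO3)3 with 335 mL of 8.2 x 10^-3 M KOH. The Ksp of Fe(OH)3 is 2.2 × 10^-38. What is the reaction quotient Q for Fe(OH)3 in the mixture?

Q ≈ 4.1 × 10^-9

Total volume = 65 + 335 = 400 mL.
[Fe^3+] = 7.8 × 10^-2 × (65/400) = 1.27 × 10^-2 M
[OH^-] = 8.2 × 10^-3 × (335/400) = 6.87 × 10^-3 M
Fe(OH)3(s) <=> Fe^3+ + 3 OH^-, so Q = [Fe^3+][OH^-]^3
Q = (1.27 × 10^-2)(6.87 × 10^-3)^3 = 4.1 × 10^-9
Q > Ksp, so Fe(OH)3 will precipitate.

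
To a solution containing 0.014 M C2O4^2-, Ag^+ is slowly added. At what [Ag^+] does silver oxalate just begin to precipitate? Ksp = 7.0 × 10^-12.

Ag2C2O4(s) <=> 2 Ag^+(aq) + C2O4^2-(aq)
Ksp = [Ag^+]^2[C2O4^2-]
Precipitation begins when Q = Ksp. With [C2O4^2-] = 0.014 M:
7.0 × 10^-12 = (0.014) × [Ag^+]^2
[Ag^+] = (7.0 × 10^-12 / 1.4 × 10^-2)^(1/2) = 2.2 × 10^-5 M

[Ag^+] ≈ 2.2 x 10^-5 M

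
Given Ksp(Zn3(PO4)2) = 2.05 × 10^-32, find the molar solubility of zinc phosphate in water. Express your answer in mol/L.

Zn3(PO4)2(s) ⇌ 3 Zn^2+ + 2 PO4^3-
Ksp = [Zn^2+]^3[PO4^3-]^2
With molar solubility s: [Zn^2+] = 3s, [PO4^3-] = 2s.
Substituting: Ksp = (3s)^3(2s)^2 = 108s^5
Solving, s = (2.05 × 10^-32/108)^(1/5) = 1.80 × 10^-7 M

1.80e-7 M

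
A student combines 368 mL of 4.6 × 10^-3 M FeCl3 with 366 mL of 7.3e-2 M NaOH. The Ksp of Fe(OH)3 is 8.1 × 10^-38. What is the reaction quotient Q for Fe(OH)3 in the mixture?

Total volume = 368 + 366 = 734 mL.
[Fe^3+] = 4.6 × 10^-3 × (368/734) = 2.31 × 10^-3 M
[OH^-] = 7.3 x 10^-2 × (366/734) = 3.64 x 10^-2 M
Fe(OH)3(s) <=> Fe^3+ + 3 OH^-, so Q = [Fe^3+][OH^-]^3
Q = (2.31 × 10^-3)(3.64 x 10^-2)^3 = 1.1 × 10^-7
Q > Ksp, so Fe(OH)3 will precipitate.

Q ≈ 1.1 × 10^-7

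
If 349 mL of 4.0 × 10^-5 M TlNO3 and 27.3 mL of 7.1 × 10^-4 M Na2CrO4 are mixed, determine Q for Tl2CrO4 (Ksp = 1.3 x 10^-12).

Total volume = 349 + 27.3 = 376.3 mL.
[Tl^+] = 4.0 × 10^-5 × (349/376.3) = 3.71 × 10^-5 M
[CrO4^2-] = 7.1 × 10^-4 × (27.3/376.3) = 5.15 × 10^-5 M
Tl2CrO4(s) ⇌ 2 Tl^+ + CrO4^2-, so Q = [Tl^+]^2[CrO4^2-]
Q = (3.71 × 10^-5)^2(5.15 x 10^-5) = 7.1 × 10^-14
Q < Ksp, so no precipitate of Tl2CrO4 forms.

Q ≈ 7.1 × 10^-14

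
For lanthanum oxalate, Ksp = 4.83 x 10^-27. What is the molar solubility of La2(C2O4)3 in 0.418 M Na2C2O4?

1.29 x 10^-13 M

La2(C2O4)3(s) <=> 2 La^3+ + 3 C2O4^2-
Ksp = [La^3+]^2[C2O4^2-]^3
If s mol/L dissolves here, [La^3+] = 2s, [C2O4^2-] = 0.418 + 3s ≈ 0.418 (common-ion effect: C2O4^2- is already 0.418 M).
Ksp ≈ (2s)^2 × (0.418)^3
s = 1.29 × 10^-13 M
Check: 3s = 3.9 x 10^-13 ≪ 0.418, so the approximation is valid.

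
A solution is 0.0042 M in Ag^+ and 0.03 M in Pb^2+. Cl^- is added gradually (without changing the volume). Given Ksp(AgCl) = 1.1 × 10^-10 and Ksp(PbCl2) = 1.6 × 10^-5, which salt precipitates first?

AgCl

Precipitation of each salt starts when its ion product equals its Ksp.
For AgCl: 1.1 × 10^-10 = 0.0042 × [Cl^-]  ⇒  [Cl^-] = 2.6 x 10^-8 M.
For PbCl2: 1.6 × 10^-5 = 0.03 × [Cl^-]^2  ⇒  [Cl^-] = 2.3 x 10^-2 M.
The salt with the lower threshold [Cl^-] precipitates first: AgCl.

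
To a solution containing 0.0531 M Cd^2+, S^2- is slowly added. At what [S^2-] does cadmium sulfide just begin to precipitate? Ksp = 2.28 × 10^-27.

[S^2-] = 4.29 × 10^-26 M

CdS(s) <=> Cd^2+(aq) + S^2-(aq)
Ksp = [Cd^2+][S^2-]
Precipitation begins when Q = Ksp. With [Cd^2+] = 0.0531 M:
2.28 × 10^-27 = (0.0531) × [S^2-]
[S^2-] = (2.28 × 10^-27 / 5.31 x 10^-2) = 4.29 x 10^-26 M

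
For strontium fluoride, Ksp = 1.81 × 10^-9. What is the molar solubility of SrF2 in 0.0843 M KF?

SrF2(s) ⇌ Sr^2+ + 2 F^-
Ksp = [Sr^2+][F^-]^2
Let s = moles of SrF2 that dissolve per litre. [Sr^2+] = s, [F^-] = 0.0843 + 2s ≈ 0.0843 (Ksp is small, so little additional dissolves).
Ksp ≈ s × (0.0843)^2
s = 2.55 × 10^-7 M
Check: 2s = 5.1 x 10^-7 ≪ 0.0843, so the approximation is valid.

s ≈ 2.55 × 10^-7 M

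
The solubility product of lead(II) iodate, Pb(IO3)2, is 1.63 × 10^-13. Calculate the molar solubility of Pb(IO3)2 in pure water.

3.44e-5 M

Pb(IO3)2(s) <=> Pb^2+(aq) + 2 IO3^-(aq)
Ksp = [Pb^2+][IO3^-]^2
If s mol/L of Pb(IO3)2 dissolves, [Pb^2+] = s and [IO3^-] = 2s.
Ksp = s(2s)^2 = 4s^3
Solving, s = (1.63 × 10^-13/4)^(1/3) = 3.44 × 10^-5 M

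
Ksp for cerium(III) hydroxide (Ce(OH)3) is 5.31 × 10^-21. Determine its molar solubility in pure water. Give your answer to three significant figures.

3.74e-6 M

Ce(OH)3(s) ⇌ Ce^3+ + 3 OH^-
Ksp = [Ce^3+][OH^-]^3
With molar solubility s: [Ce^3+] = s, [OH^-] = 3s.
Ksp = s(3s)^3 = 27s^4
s = (5.31 × 10^-21 / 27)^(1/4) = 3.74 × 10^-6 M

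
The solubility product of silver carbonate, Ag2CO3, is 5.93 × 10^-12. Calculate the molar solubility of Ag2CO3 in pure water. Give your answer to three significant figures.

s = 1.14e-4 M

Ag2CO3(s) ⇌ 2 Ag^+ + CO3^2-
Ksp = [Ag^+]^2[CO3^2-]
Let s = molar solubility. Then [Ag^+] = 2s and [CO3^2-] = s.
Substituting: Ksp = (2s)^2s = 4s^3
Solving, s = (5.93 × 10^-12/4)^(1/3) = 1.14 × 10^-4 M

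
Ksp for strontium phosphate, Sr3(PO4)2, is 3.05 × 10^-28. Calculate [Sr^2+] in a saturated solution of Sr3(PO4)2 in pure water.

Sr3(PO4)2(s) ⇌ 3 Sr^2+ + 2 PO4^3-
Ksp = [Sr^2+]^3[PO4^3-]^2
With molar solubility s: [Sr^2+] = 3s, [PO4^3-] = 2s.
Substituting: Ksp = (3s)^3(2s)^2 = 108s^5
Solving, s = (3.05 × 10^-28/108)^(1/5) = 1.231 × 10^-6 M
[Sr^2+] = 3s = 3.69 × 10^-6 M

[Sr^2+] ≈ 3.69 x 10^-6 M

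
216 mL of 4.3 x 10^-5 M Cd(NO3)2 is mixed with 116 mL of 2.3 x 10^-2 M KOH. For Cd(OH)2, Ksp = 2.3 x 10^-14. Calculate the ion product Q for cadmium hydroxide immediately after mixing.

Q = 1.8 x 10^-9

Total volume = 216 + 116 = 332 mL.
[Cd^2+] = 4.3 × 10^-5 × (216/332) = 2.80 × 10^-5 M
[OH^-] = 2.3 x 10^-2 × (116/332) = 8.04 x 10^-3 M
Cd(OH)2(s) <=> Cd^2+(aq) + 2 OH^-(aq), so Q = [Cd^2+][OH^-]^2
Q = (2.80 × 10^-5)(8.04 × 10^-3)^2 = 1.8 × 10^-9
Q > Ksp, so Cd(OH)2 will precipitate.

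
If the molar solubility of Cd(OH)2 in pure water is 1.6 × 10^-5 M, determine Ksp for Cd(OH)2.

Cd(OH)2(s) <=> Cd^2+ + 2 OH^-
If s mol/L of Cd(OH)2 dissolves, [Cd^2+] = s and [OH^-] = 2s.
Ksp = [Cd^2+][OH^-]^2
Substituting: Ksp = s(2s)^2 = 4s^3
Ksp = 4 × (1.6 x 10^-5)^3 = 1.6 x 10^-14

Ksp = 1.6e-14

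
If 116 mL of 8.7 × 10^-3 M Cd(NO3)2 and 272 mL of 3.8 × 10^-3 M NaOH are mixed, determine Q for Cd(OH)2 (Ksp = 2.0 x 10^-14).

Total volume = 116 + 272 = 388 mL.
[Cd^2+] = 8.7 × 10^-3 × (116/388) = 2.60 x 10^-3 M
[OH^-] = 3.8 x 10^-3 × (272/388) = 2.66 × 10^-3 M
Cd(OH)2(s) <=> Cd^2+ + 2 OH^-, so Q = [Cd^2+][OH^-]^2
Q = (2.60 × 10^-3)(2.66 x 10^-3)^2 = 1.8 × 10^-8
Q > Ksp, so Cd(OH)2 will precipitate.

1.8 x 10^-8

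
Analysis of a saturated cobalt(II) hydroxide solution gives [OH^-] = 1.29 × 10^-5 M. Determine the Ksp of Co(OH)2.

Co(OH)2(s) ⇌ Co^2+ + 2 OH^-
Stoichiometry gives [Co^2+] = (1/2)[OH^-] = 6.450 × 10^-6 M.
Ksp = [Co^2+][OH^-]^2
Ksp = 6.450 × 10^-6 × (1.29 × 10^-5)^2 = 1.07 x 10^-15

Ksp ≈ 1.07 × 10^-15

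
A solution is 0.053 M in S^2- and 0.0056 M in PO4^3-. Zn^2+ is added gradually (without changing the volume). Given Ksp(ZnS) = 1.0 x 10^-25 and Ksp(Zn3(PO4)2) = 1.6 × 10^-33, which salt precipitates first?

ZnS

Precipitation of each salt starts when its ion product equals its Ksp.
For ZnS: 1.0 x 10^-25 = 0.053 × [Zn^2+]  ⇒  [Zn^2+] = 1.9 x 10^-24 M.
For Zn3(PO4)2: 1.6 × 10^-33 = (0.0056)^2 × [Zn^2+]^3  ⇒  [Zn^2+] = 3.7 × 10^-10 M.
The salt with the lower threshold [Zn^2+] precipitates first: ZnS.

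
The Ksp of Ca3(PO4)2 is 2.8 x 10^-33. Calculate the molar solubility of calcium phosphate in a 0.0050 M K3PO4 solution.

Ca3(PO4)2(s) ⇌ 3 Ca^2+ + 2 PO4^3-
Ksp = [Ca^2+]^3[PO4^3-]^2
Let s be the molar solubility in this solution. [Ca^2+] = 3s, [PO4^3-] = 0.0050 + 2s ≈ 0.0050 (Ksp is small, so little additional dissolves).
Ksp ≈ (3s)^3 × (0.0050)^2
s = 1.6 × 10^-10 M
Check: 2s = 3.2 x 10^-10 ≪ 0.0050, so the approximation is valid.

1.6 × 10^-10 M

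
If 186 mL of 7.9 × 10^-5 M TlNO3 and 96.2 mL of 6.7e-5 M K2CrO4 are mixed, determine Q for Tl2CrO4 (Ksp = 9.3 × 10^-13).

Total volume = 186 + 96.2 = 282.2 mL.
[Tl^+] = 7.9 × 10^-5 × (186/282.2) = 5.21 x 10^-5 M
[CrO4^2-] = 6.7 × 10^-5 × (96.2/282.2) = 2.28 x 10^-5 M
Tl2CrO4(s) ⇌ 2 Tl^+ + CrO4^2-, so Q = [Tl^+]^2[CrO4^2-]
Q = (5.21 × 10^-5)^2(2.28 × 10^-5) = 6.2 × 10^-14
Q < Ksp, so no precipitate of Tl2CrO4 forms.

6.2e-14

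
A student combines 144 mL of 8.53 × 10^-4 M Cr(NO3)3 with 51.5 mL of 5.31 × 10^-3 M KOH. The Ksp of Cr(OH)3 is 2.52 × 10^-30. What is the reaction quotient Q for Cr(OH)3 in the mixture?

Total volume = 144 + 51.5 = 195.5 mL.
[Cr^3+] = 8.53 x 10^-4 × (144/195.5) = 6.283 × 10^-4 M
[OH^-] = 5.31 × 10^-3 × (51.5/195.5) = 1.399 x 10^-3 M
Cr(OH)3(s) ⇌ Cr^3+ + 3 OH^-, so Q = [Cr^3+][OH^-]^3
Q = (6.283 x 10^-4)(1.399 x 10^-3)^3 = 1.72 × 10^-12
Q > Ksp, so Cr(OH)3 will precipitate.

1.72 x 10^-12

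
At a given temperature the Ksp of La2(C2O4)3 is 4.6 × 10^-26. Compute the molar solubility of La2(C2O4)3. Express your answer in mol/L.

3.4 x 10^-6 M

La2(C2O4)3(s) ⇌ 2 La^3+ + 3 C2O4^2-
Ksp = [La^3+]^2[C2O4^2-]^3
Let s = molar solubility. Then [La^3+] = 2s and [C2O4^2-] = 3s.
Substituting: Ksp = (2s)^2(3s)^3 = 108s^5
Solving, s = (4.6 × 10^-26/108)^(1/5) = 3.4 × 10^-6 M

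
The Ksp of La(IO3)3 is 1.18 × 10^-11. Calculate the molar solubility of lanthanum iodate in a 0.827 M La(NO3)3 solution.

La(IO3)3(s) ⇌ La^3+ + 3 IO3^-
Ksp = [La^3+][IO3^-]^3
Let s be the molar solubility in this solution. [La^3+] = 0.827 + s ≈ 0.827, [IO3^-] = 3s (Ksp is small, so little additional dissolves).
Ksp ≈ 0.827 × (3s)^3
s = 8.08 x 10^-5 M
Check: s = 8.1 × 10^-5 ≪ 0.827, so the approximation is valid.

s ≈ 8.08 × 10^-5 M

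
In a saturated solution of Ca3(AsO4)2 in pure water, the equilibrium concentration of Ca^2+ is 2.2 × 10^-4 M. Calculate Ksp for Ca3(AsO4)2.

Ca3(AsO4)2(s) <=> 3 Ca^2+(aq) + 2 AsO4^3-(aq)
Stoichiometry gives [AsO4^3-] = (2/3)[Ca^2+] = 1.47 × 10^-4 M.
Ksp = [Ca^2+]^3[AsO4^3-]^2
Ksp = (2.2 × 10^-4)^3 × (1.47 × 10^-4)^2 = 2.3 × 10^-19

Ksp ≈ 2.3 x 10^-19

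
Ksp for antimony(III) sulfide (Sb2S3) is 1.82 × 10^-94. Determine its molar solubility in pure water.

Sb2S3(s) ⇌ 2 Sb^3+(aq) + 3 S^2-(aq)
Ksp = [Sb^3+]^2[S^2-]^3
For each mole of Sb2S3 that dissolves: [Sb^3+] = 2s, [S^2-] = 3s.
Substituting: Ksp = (2s)^2(3s)^3 = 108s^5
s = (1.82 × 10^-94 / 108)^(1/5) = 7.00 x 10^-20 M

7.00 x 10^-20 M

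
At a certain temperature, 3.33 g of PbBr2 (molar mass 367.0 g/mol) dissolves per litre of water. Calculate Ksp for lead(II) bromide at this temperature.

Ksp = 2.99 × 10^-6

Molar solubility s = (3.33 g/L) / (367.0 g/mol) = 9.074 x 10^-3 M.
PbBr2(s) ⇌ Pb^2+ + 2 Br^-
For each mole of PbBr2 that dissolves: [Pb^2+] = s, [Br^-] = 2s.
Ksp = [Pb^2+][Br^-]^2
Ksp = s(2s)^2 = 4s^3
Ksp = 4 × (9.074 × 10^-3)^3 = 2.99 × 10^-6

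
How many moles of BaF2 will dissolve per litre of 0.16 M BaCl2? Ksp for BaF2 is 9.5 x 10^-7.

BaF2(s) ⇌ Ba^2+ + 2 F^-
Ksp = [Ba^2+][F^-]^2
Let s = moles of BaF2 that dissolve per litre. [Ba^2+] = 0.16 + s ≈ 0.16, [F^-] = 2s (since Ba^2+ from BaCl2 dominates).
Ksp ≈ 0.16 × (2s)^2
s = 1.2 x 10^-3 M
Check: s = 1.2 × 10^-3 ≪ 0.16, so the approximation is valid.

s = 1.2 x 10^-3 M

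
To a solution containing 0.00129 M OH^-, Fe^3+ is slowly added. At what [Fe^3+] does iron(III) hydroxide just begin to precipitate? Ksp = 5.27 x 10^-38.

[Fe^3+] ≈ 2.45 x 10^-29 M

Fe(OH)3(s) ⇌ Fe^3+ + 3 OH^-
Ksp = [Fe^3+][OH^-]^3
Precipitation begins when Q = Ksp. With [OH^-] = 0.00129 M:
5.27 x 10^-38 = (0.00129)^3 × [Fe^3+]
[Fe^3+] = (5.27 x 10^-38 / 2.147 × 10^-9) = 2.45 × 10^-29 M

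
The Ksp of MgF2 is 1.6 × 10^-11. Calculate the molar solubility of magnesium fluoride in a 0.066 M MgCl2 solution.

MgF2(s) ⇌ Mg^2+(aq) + 2 F^-(aq)
Ksp = [Mg^2+][F^-]^2
If s mol/L dissolves here, [Mg^2+] = 0.066 + s ≈ 0.066, [F^-] = 2s (common-ion effect: Mg^2+ is already 0.066 M).
Ksp ≈ 0.066 × (2s)^2
s = 7.8 × 10^-6 M
Check: s = 7.8 x 10^-6 ≪ 0.066, so the approximation is valid.

s = 7.8e-6 M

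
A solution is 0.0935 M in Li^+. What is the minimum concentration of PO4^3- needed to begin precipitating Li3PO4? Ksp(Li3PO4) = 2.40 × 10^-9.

Li3PO4(s) ⇌ 3 Li^+ + PO4^3-
Ksp = [Li^+]^3[PO4^3-]
Precipitation begins when Q = Ksp. With [Li^+] = 0.0935 M:
2.40 × 10^-9 = (0.0935)^3 × [PO4^3-]
[PO4^3-] = (2.40 × 10^-9 / 8.174 × 10^-4) = 2.94 × 10^-6 M

[PO4^3-] ≈ 2.94 × 10^-6 M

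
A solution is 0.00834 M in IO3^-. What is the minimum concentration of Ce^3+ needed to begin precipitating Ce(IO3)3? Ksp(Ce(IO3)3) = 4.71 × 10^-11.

8.12 × 10^-5 M

Ce(IO3)3(s) <=> Ce^3+(aq) + 3 IO3^-(aq)
Ksp = [Ce^3+][IO3^-]^3
Precipitation begins when Q = Ksp. With [IO3^-] = 0.00834 M:
4.71 × 10^-11 = (0.00834)^3 × [Ce^3+]
[Ce^3+] = (4.71 × 10^-11 / 5.801 x 10^-7) = 8.12 × 10^-5 M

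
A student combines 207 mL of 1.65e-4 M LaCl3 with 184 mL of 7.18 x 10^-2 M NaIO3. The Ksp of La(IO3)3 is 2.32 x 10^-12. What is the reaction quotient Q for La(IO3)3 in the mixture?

Q ≈ 3.37 x 10^-9

Total volume = 207 + 184 = 391 mL.
[La^3+] = 1.65 × 10^-4 × (207/391) = 8.735 × 10^-5 M
[IO3^-] = 7.18 × 10^-2 × (184/391) = 3.379 × 10^-2 M
La(IO3)3(s) ⇌ La^3+(aq) + 3 IO3^-(aq), so Q = [La^3+][IO3^-]^3
Q = (8.735 x 10^-5)(3.379 × 10^-2)^3 = 3.37 × 10^-9
Q > Ksp, so La(IO3)3 will precipitate.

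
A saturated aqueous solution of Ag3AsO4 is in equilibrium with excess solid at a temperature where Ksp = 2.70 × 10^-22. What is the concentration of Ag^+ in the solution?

[Ag^+] = 5.33e-6 M

Ag3AsO4(s) <=> 3 Ag^+ + AsO4^3-
Ksp = [Ag^+]^3[AsO4^3-]
With molar solubility s: [Ag^+] = 3s, [AsO4^3-] = s.
So Ksp = (3s)^3 × s = 27s^4
Solving, s = (2.70 × 10^-22/27)^(1/4) = 1.778 × 10^-6 M
[Ag^+] = 3s = 5.33 x 10^-6 M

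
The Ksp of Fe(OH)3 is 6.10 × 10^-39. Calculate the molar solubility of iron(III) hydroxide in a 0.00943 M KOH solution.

Fe(OH)3(s) <=> Fe^3+(aq) + 3 OH^-(aq)
Ksp = [Fe^3+][OH^-]^3
If s mol/L dissolves here, [Fe^3+] = s, [OH^-] = 0.00943 + 3s ≈ 0.00943 (Ksp is small, so little additional dissolves).
Ksp ≈ s × (0.00943)^3
s = 7.27 x 10^-33 M
Check: 3s = 2.2 × 10^-32 ≪ 0.00943, so the approximation is valid.

s ≈ 7.27 × 10^-33 M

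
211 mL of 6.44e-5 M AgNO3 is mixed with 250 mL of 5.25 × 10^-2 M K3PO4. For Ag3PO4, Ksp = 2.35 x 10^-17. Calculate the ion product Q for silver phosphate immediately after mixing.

Q ≈ 7.29 x 10^-16

Total volume = 211 + 250 = 461 mL.
[Ag^+] = 6.44 × 10^-5 × (211/461) = 2.948 × 10^-5 M
[PO4^3-] = 5.25 × 10^-2 × (250/461) = 2.847 × 10^-2 M
Ag3PO4(s) ⇌ 3 Ag^+(aq) + PO4^3-(aq), so Q = [Ag^+]^3[PO4^3-]
Q = (2.948 x 10^-5)^3(2.847 × 10^-2) = 7.29 x 10^-16
Q > Ksp, so Ag3PO4 will precipitate.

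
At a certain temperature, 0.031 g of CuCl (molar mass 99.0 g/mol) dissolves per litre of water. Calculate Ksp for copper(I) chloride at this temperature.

Molar solubility s = (3.1 x 10^-2 g/L) / (99.0 g/mol) = 3.13 x 10^-4 M.
CuCl(s) ⇌ Cu^+(aq) + Cl^-(aq)
Let s = molar solubility. Then [Cu^+] = s and [Cl^-] = s.
Ksp = [Cu^+][Cl^-]
Ksp = s × s = s^2
Ksp = (3.13 × 10^-4)^2 = 9.8 × 10^-8

Ksp ≈ 9.8e-8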